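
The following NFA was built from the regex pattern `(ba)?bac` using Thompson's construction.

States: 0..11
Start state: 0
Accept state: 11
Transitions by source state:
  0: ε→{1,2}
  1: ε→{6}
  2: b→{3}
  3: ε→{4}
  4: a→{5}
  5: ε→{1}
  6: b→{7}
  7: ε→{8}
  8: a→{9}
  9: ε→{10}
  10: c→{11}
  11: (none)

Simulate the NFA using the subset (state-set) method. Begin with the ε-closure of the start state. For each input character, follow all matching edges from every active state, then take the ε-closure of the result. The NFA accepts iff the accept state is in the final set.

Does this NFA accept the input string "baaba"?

Answer: REJECT

Steps:
S₀ = ε-closure({0}) = {0,1,2,6}
'b' @ 1: {3,4,7,8}
'a' @ 2: {1,5,6,9,10}
'a' @ 3: {}  — dead — no transitions
rest 'ba' ignored (set empty)
end set {} — state 11 not in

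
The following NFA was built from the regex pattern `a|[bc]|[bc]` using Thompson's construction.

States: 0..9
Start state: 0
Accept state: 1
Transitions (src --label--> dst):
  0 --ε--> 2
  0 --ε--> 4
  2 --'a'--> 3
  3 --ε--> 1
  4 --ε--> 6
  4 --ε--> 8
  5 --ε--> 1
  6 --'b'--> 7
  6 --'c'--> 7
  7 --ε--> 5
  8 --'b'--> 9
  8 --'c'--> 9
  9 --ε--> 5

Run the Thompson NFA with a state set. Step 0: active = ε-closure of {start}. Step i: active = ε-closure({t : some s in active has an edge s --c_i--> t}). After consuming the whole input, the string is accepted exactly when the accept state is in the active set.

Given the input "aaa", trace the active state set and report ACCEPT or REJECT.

Answer: REJECT

Derivation:
initial (ε-close {0}): {0,2,4,6,8}
'a' @ 1: {1,3}  ✓accept
'a' @ 2: {}  — dead — no transitions
rest 'a' ignored (set empty)
end set {} — state 1 not in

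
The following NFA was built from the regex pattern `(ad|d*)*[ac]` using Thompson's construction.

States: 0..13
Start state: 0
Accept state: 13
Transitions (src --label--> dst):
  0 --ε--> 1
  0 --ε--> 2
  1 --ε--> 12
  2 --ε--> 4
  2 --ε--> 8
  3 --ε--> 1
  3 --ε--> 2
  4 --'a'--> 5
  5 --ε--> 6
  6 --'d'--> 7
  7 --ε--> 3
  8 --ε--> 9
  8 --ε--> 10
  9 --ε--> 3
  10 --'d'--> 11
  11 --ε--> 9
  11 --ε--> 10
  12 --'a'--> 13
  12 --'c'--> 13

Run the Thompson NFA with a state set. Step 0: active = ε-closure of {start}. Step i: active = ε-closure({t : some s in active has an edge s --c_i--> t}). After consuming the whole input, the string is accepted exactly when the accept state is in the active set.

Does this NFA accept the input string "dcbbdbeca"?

Answer: REJECT

Trace:
start: ε-closure({0}) = {0,1,2,3,4,8,9,10,12}
'd' @ 1: {1,2,3,4,8,9,10,11,12}
'c' @ 2: {13}  (accept∈set)
'b' @ 3: {}  — no active states
rest 'bdbeca' ignored (set empty)
final: {}; accept 13 not in set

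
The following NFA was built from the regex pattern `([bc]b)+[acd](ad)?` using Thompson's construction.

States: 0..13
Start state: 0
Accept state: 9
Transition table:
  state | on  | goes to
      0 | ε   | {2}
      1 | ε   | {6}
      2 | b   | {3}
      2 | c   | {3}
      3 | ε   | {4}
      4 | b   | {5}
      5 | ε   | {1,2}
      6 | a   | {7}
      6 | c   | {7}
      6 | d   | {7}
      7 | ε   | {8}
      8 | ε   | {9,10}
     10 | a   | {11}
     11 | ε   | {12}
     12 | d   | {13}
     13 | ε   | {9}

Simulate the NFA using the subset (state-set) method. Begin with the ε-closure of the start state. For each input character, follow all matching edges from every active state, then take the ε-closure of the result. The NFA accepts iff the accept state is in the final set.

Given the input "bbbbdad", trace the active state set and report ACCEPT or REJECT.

Answer: ACCEPT

Trace:
start: ε-closure({0}) = {0,2}
'b' @ 1: {3,4}
'b' @ 2: {1,2,5,6}
'b' @ 3: {3,4}
'b' @ 4: {1,2,5,6}
'd' @ 5: {7,8,9,10}  (accept∈set)
'a' @ 6: {11,12}
'd' @ 7: {9,13}  (accept∈set)
final: {9,13}; accept 9 in set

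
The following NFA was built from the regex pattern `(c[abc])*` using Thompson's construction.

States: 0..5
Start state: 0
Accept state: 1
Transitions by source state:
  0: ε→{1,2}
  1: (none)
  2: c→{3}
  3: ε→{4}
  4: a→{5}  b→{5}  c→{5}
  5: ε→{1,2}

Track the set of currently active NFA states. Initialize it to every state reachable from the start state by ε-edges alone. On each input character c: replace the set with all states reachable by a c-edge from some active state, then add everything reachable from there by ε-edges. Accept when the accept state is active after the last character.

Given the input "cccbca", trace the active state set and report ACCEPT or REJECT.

start: ε-closure({0}) = {0,1,2}
'c' @ 1: {3,4}
'c' @ 2: {1,2,5}  ✓accept
'c' @ 3: {3,4}
'b' @ 4: {1,2,5}  ✓accept
'c' @ 5: {3,4}
'a' @ 6: {1,2,5}  ✓accept
final: {1,2,5}; accept 1 in set

Answer: ACCEPT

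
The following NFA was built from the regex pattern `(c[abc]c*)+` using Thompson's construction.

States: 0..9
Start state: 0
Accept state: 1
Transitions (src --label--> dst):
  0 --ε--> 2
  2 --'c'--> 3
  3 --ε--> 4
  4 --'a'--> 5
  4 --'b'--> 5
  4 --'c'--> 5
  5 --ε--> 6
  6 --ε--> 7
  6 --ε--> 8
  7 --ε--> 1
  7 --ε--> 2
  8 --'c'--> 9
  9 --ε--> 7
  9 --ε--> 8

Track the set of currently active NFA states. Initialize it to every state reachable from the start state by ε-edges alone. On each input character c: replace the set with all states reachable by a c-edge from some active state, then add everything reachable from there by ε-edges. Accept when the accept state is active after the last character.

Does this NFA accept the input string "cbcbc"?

S₀ = ε-closure({0}) = {0,2}
'c' @ 1: {3,4}
'b' @ 2: {1,2,5,6,7,8}  [accepting]
'c' @ 3: {1,2,3,4,7,8,9}  [accepting]
'b' @ 4: {1,2,5,6,7,8}  [accepting]
'c' @ 5: {1,2,3,4,7,8,9}  [accepting]
after full input: {1,2,3,4,7,8,9}  (accept=1 in)

Answer: ACCEPT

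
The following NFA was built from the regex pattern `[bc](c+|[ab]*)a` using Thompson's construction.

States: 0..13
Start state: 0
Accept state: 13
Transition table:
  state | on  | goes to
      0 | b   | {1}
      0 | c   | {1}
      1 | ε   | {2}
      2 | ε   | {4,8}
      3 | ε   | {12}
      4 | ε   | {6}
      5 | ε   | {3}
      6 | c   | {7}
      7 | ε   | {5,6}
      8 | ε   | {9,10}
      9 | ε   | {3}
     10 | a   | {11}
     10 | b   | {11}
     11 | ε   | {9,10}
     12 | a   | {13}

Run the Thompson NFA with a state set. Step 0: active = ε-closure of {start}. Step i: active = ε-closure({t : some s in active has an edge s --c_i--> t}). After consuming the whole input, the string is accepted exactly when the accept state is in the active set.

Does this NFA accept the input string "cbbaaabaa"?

start: ε-closure({0}) = {0}
'c' @ 1: {1,2,3,4,6,8,9,10,12}
'b' @ 2: {3,9,10,11,12}
'b' @ 3: {3,9,10,11,12}
'a' @ 4: {3,9,10,11,12,13}  [accepting]
'a' @ 5: {3,9,10,11,12,13}  [accepting]
'a' @ 6: {3,9,10,11,12,13}  [accepting]
'b' @ 7: {3,9,10,11,12}
'a' @ 8: {3,9,10,11,12,13}  [accepting]
'a' @ 9: {3,9,10,11,12,13}  [accepting]
final: {3,9,10,11,12,13}; accept 13 in set

Answer: ACCEPT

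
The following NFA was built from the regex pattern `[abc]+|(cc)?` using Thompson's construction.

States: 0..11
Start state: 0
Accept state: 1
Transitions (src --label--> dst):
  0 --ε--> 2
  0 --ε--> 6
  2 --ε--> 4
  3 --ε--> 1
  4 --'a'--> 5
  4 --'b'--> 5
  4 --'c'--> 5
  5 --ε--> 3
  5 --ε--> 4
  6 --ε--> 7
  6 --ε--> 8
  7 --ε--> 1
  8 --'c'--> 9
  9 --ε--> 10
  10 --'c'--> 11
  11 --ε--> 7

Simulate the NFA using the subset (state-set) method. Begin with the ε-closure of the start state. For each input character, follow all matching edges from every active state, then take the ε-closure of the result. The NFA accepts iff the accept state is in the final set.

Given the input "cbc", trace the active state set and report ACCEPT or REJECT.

Answer: ACCEPT

Steps:
initial (ε-close {0}): {0,1,2,4,6,7,8}
'c' @ 1: {1,3,4,5,9,10}  ✓accept
'b' @ 2: {1,3,4,5}  ✓accept
'c' @ 3: {1,3,4,5}  ✓accept
end set {1,3,4,5} — state 1 in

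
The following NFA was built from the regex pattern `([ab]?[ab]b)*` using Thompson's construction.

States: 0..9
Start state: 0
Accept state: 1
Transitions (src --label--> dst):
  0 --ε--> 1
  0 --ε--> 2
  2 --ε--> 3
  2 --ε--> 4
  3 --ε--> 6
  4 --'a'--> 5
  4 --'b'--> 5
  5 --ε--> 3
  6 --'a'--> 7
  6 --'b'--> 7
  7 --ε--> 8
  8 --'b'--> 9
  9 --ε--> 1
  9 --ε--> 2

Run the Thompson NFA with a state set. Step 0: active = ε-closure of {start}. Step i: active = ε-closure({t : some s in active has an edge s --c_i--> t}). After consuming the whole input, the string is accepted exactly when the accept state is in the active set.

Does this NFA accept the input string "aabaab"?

Answer: ACCEPT

Derivation:
initial (ε-close {0}): {0,1,2,3,4,6}
'a' @ 1: {3,5,6,7,8}
'a' @ 2: {7,8}
'b' @ 3: {1,2,3,4,6,9}  ✓accept
'a' @ 4: {3,5,6,7,8}
'a' @ 5: {7,8}
'b' @ 6: {1,2,3,4,6,9}  ✓accept
final: {1,2,3,4,6,9}; accept 1 in set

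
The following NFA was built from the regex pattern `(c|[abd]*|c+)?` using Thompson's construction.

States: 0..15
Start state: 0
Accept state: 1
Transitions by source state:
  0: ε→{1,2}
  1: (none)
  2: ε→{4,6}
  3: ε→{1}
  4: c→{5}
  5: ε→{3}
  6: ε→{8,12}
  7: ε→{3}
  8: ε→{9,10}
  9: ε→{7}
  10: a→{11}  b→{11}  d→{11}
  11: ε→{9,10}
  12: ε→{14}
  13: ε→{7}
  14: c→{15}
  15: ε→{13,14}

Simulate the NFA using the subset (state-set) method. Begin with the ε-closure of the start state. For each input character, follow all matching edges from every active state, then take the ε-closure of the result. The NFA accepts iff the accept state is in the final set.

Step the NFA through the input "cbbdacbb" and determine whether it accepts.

Answer: REJECT

Derivation:
initial (ε-close {0}): {0,1,2,3,4,6,7,8,9,10,12,14}
'c' @ 1: {1,3,5,7,13,14,15}  (accept∈set)
'b' @ 2: {}  — dead — no transitions
rest 'bdacbb' ignored (set empty)
final: {}; accept 1 not in set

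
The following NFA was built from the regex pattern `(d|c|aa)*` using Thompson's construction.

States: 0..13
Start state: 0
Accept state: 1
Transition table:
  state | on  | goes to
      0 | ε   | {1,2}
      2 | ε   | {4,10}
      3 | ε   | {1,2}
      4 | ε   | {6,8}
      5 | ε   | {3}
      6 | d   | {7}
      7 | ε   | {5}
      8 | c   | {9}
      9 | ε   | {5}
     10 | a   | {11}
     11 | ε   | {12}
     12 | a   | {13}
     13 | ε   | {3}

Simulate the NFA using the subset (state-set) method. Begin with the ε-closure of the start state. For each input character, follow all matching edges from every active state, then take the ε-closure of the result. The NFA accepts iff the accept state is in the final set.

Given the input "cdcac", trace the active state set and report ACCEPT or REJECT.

Answer: REJECT

Steps:
start: ε-closure({0}) = {0,1,2,4,6,8,10}
'c' @ 1: {1,2,3,4,5,6,8,9,10}  [accepting]
'd' @ 2: {1,2,3,4,5,6,7,8,10}  [accepting]
'c' @ 3: {1,2,3,4,5,6,8,9,10}  [accepting]
'a' @ 4: {11,12}
'c' @ 5: {}  — dead — no transitions
after full input: {}  (accept=1 not in)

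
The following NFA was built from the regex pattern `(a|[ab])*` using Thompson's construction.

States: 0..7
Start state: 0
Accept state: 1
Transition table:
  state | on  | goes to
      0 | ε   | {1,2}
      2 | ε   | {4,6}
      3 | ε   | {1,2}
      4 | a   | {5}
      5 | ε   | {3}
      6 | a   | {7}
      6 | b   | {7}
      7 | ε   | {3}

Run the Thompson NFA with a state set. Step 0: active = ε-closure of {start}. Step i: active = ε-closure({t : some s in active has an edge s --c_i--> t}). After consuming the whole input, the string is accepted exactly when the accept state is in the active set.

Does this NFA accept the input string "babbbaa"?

Answer: ACCEPT

Trace:
S₀ = ε-closure({0}) = {0,1,2,4,6}
'b' @ 1: {1,2,3,4,6,7}  (accept∈set)
'a' @ 2: {1,2,3,4,5,6,7}  (accept∈set)
'b' @ 3: {1,2,3,4,6,7}  (accept∈set)
'b' @ 4: {1,2,3,4,6,7}  (accept∈set)
'b' @ 5: {1,2,3,4,6,7}  (accept∈set)
'a' @ 6: {1,2,3,4,5,6,7}  (accept∈set)
'a' @ 7: {1,2,3,4,5,6,7}  (accept∈set)
end set {1,2,3,4,5,6,7} — state 1 in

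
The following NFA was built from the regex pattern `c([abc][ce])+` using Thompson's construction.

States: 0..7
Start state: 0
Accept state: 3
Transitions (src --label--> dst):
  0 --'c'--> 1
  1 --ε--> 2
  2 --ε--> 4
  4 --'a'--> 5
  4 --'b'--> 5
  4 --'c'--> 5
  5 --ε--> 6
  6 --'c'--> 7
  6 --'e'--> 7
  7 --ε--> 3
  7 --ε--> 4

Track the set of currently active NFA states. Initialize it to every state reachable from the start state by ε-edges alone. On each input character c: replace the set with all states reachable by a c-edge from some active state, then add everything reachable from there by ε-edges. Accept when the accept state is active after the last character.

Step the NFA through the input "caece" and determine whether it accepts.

Answer: ACCEPT

Steps:
S₀ = ε-closure({0}) = {0}
'c' @ 1: {1,2,4}
'a' @ 2: {5,6}
'e' @ 3: {3,4,7}  [accepting]
'c' @ 4: {5,6}
'e' @ 5: {3,4,7}  [accepting]
after full input: {3,4,7}  (accept=3 in)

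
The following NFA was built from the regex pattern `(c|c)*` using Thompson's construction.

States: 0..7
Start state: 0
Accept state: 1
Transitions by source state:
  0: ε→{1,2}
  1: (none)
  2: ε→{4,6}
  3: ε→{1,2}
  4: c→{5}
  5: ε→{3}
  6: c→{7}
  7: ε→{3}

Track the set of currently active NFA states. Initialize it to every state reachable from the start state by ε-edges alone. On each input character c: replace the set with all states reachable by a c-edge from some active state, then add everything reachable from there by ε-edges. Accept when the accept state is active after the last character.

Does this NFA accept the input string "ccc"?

S₀ = ε-closure({0}) = {0,1,2,4,6}
'c' @ 1: {1,2,3,4,5,6,7}  (accept∈set)
'c' @ 2: {1,2,3,4,5,6,7}  (accept∈set)
'c' @ 3: {1,2,3,4,5,6,7}  (accept∈set)
end set {1,2,3,4,5,6,7} — state 1 in

Answer: ACCEPT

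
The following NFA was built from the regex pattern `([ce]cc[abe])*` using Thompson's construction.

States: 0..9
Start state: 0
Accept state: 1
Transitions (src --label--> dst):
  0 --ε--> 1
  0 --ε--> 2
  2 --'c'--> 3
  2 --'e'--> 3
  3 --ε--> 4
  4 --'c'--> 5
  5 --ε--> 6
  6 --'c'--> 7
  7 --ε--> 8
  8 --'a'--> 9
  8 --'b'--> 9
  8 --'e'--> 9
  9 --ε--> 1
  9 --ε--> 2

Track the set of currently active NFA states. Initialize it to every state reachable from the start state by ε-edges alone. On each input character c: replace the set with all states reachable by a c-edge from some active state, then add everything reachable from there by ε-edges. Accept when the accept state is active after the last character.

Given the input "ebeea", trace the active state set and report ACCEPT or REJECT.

start: ε-closure({0}) = {0,1,2}
'e' @ 1: {3,4}
'b' @ 2: {}  — dead — no transitions
rest 'eea' ignored (set empty)
after full input: {}  (accept=1 not in)

Answer: REJECT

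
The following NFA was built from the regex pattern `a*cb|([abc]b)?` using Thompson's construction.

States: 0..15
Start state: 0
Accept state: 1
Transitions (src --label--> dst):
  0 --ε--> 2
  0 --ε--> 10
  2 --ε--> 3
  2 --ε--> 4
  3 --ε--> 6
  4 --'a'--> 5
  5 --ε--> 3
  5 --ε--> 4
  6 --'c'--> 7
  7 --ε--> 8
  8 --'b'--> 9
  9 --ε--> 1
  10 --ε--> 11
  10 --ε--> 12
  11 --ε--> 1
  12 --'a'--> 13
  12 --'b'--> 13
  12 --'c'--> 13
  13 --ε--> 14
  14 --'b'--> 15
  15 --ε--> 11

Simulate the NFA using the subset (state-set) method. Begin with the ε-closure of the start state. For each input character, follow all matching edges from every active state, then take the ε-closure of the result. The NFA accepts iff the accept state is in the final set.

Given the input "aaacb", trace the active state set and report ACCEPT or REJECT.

start: ε-closure({0}) = {0,1,2,3,4,6,10,11,12}
'a' @ 1: {3,4,5,6,13,14}
'a' @ 2: {3,4,5,6}
'a' @ 3: {3,4,5,6}
'c' @ 4: {7,8}
'b' @ 5: {1,9}  ✓accept
end set {1,9} — state 1 in

Answer: ACCEPT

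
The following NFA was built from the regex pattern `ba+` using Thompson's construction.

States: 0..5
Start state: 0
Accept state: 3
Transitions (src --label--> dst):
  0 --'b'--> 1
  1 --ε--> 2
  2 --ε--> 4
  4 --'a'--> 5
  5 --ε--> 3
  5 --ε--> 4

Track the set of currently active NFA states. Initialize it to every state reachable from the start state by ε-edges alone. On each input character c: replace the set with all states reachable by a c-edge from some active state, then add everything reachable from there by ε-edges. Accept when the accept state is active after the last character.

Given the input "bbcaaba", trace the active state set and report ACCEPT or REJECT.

initial (ε-close {0}): {0}
'b' @ 1: {1,2,4}
'b' @ 2: {}  — dead — no transitions
rest 'caaba' ignored (set empty)
after full input: {}  (accept=3 not in)

Answer: REJECT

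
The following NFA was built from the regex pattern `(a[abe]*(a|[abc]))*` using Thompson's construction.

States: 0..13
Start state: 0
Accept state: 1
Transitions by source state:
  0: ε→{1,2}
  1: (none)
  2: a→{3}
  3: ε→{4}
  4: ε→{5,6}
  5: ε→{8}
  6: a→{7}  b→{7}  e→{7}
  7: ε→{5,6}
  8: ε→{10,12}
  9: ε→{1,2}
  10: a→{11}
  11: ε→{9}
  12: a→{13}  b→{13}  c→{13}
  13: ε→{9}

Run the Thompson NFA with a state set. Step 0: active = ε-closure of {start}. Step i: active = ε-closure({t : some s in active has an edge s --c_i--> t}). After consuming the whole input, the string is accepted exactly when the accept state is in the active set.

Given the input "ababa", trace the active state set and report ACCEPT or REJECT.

initial (ε-close {0}): {0,1,2}
'a' @ 1: {3,4,5,6,8,10,12}
'b' @ 2: {1,2,5,6,7,8,9,10,12,13}  (accept∈set)
'a' @ 3: {1,2,3,4,5,6,7,8,9,10,11,12,13}  (accept∈set)
'b' @ 4: {1,2,5,6,7,8,9,10,12,13}  (accept∈set)
'a' @ 5: {1,2,3,4,5,6,7,8,9,10,11,12,13}  (accept∈set)
after full input: {1,2,3,4,5,6,7,8,9,10,11,12,13}  (accept=1 in)

Answer: ACCEPT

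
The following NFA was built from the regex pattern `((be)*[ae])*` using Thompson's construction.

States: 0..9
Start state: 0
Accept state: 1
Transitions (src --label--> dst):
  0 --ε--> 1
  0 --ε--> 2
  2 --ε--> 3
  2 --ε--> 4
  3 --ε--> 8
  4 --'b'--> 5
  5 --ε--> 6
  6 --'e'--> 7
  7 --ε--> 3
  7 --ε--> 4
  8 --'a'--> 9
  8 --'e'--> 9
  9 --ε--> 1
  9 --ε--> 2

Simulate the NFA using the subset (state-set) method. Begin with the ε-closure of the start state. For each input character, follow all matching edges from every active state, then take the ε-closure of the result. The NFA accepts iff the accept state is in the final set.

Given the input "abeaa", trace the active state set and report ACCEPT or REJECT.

Answer: ACCEPT

Trace:
initial (ε-close {0}): {0,1,2,3,4,8}
'a' @ 1: {1,2,3,4,8,9}  (accept∈set)
'b' @ 2: {5,6}
'e' @ 3: {3,4,7,8}
'a' @ 4: {1,2,3,4,8,9}  (accept∈set)
'a' @ 5: {1,2,3,4,8,9}  (accept∈set)
final: {1,2,3,4,8,9}; accept 1 in set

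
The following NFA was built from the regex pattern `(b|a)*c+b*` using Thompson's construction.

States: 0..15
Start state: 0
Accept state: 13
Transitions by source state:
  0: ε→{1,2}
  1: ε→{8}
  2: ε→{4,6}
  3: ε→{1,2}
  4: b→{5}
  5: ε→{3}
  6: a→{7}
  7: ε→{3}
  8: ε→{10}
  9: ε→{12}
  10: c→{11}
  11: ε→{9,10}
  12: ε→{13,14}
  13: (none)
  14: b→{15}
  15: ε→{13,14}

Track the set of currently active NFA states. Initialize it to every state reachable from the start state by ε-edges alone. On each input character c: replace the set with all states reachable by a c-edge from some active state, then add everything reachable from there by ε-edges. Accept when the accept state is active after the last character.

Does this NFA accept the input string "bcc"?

Answer: ACCEPT

Derivation:
S₀ = ε-closure({0}) = {0,1,2,4,6,8,10}
'b' @ 1: {1,2,3,4,5,6,8,10}
'c' @ 2: {9,10,11,12,13,14}  ✓accept
'c' @ 3: {9,10,11,12,13,14}  ✓accept
after full input: {9,10,11,12,13,14}  (accept=13 in)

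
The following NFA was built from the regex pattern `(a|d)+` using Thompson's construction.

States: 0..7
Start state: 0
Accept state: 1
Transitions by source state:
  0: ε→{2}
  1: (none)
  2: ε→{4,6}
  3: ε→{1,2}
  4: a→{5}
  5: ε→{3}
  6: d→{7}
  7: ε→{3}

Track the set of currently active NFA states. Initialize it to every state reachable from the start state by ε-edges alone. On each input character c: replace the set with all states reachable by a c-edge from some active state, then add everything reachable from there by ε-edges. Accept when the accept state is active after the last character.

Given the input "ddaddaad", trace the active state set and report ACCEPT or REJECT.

Answer: ACCEPT

Steps:
start: ε-closure({0}) = {0,2,4,6}
'd' @ 1: {1,2,3,4,6,7}  ✓accept
'd' @ 2: {1,2,3,4,6,7}  ✓accept
'a' @ 3: {1,2,3,4,5,6}  ✓accept
'd' @ 4: {1,2,3,4,6,7}  ✓accept
'd' @ 5: {1,2,3,4,6,7}  ✓accept
'a' @ 6: {1,2,3,4,5,6}  ✓accept
'a' @ 7: {1,2,3,4,5,6}  ✓accept
'd' @ 8: {1,2,3,4,6,7}  ✓accept
after full input: {1,2,3,4,6,7}  (accept=1 in)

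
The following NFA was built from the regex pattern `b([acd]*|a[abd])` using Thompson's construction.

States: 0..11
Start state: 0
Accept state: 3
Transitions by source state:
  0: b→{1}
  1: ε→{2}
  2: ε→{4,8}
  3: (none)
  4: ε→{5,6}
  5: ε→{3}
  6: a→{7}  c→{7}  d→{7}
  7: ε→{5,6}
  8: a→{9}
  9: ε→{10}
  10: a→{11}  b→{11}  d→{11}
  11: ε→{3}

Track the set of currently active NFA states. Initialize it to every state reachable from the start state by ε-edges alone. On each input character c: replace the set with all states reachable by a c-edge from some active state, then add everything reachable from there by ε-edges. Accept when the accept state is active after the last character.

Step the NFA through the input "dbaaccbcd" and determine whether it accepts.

Answer: REJECT

Steps:
initial (ε-close {0}): {0}
'd' @ 1: {}  — state set empty
rest 'baaccbcd' ignored (set empty)
end set {} — state 3 not in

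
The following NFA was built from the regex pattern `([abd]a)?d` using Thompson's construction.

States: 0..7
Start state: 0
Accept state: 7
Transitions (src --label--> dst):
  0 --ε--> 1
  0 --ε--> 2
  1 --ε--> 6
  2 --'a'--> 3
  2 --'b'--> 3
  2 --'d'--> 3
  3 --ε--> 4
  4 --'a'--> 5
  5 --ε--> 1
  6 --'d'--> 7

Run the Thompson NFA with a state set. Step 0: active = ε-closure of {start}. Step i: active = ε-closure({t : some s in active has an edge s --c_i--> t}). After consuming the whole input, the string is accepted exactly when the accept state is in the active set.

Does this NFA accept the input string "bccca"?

Answer: REJECT

Derivation:
S₀ = ε-closure({0}) = {0,1,2,6}
'b' @ 1: {3,4}
'c' @ 2: {}  — no active states
rest 'cca' ignored (set empty)
final: {}; accept 7 not in set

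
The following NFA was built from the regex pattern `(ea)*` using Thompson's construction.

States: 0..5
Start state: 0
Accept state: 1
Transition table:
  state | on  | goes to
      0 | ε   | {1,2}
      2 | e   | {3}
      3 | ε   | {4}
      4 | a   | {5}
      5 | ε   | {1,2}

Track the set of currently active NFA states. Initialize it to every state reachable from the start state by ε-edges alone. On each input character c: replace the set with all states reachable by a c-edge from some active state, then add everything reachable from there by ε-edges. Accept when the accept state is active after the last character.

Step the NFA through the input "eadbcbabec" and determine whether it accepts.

start: ε-closure({0}) = {0,1,2}
'e' @ 1: {3,4}
'a' @ 2: {1,2,5}  [accepting]
'd' @ 3: {}  — dead — no transitions
rest 'bcbabec' ignored (set empty)
final: {}; accept 1 not in set

Answer: REJECT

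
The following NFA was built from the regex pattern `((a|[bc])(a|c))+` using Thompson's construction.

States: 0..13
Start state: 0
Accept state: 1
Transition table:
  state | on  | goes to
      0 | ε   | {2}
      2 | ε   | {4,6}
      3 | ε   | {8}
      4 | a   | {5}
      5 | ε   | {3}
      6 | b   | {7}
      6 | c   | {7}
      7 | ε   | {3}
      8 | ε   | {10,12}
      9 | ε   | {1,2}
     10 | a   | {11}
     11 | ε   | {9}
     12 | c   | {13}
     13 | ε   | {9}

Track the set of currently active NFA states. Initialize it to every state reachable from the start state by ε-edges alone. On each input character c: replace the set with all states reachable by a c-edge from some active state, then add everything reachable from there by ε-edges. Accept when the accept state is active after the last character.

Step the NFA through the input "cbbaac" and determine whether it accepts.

Answer: REJECT

Derivation:
S₀ = ε-closure({0}) = {0,2,4,6}
'c' @ 1: {3,7,8,10,12}
'b' @ 2: {}  — state set empty
rest 'baac' ignored (set empty)
end set {} — state 1 not in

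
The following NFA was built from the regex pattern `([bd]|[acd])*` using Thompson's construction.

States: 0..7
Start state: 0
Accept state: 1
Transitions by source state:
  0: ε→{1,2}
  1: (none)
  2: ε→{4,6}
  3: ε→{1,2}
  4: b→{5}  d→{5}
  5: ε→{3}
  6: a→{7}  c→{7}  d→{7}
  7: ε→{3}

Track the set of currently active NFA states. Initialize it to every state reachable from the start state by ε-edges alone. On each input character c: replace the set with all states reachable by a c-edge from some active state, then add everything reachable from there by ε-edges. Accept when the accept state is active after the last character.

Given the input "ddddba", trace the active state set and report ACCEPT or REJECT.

S₀ = ε-closure({0}) = {0,1,2,4,6}
'd' @ 1: {1,2,3,4,5,6,7}  [accepting]
'd' @ 2: {1,2,3,4,5,6,7}  [accepting]
'd' @ 3: {1,2,3,4,5,6,7}  [accepting]
'd' @ 4: {1,2,3,4,5,6,7}  [accepting]
'b' @ 5: {1,2,3,4,5,6}  [accepting]
'a' @ 6: {1,2,3,4,6,7}  [accepting]
after full input: {1,2,3,4,6,7}  (accept=1 in)

Answer: ACCEPT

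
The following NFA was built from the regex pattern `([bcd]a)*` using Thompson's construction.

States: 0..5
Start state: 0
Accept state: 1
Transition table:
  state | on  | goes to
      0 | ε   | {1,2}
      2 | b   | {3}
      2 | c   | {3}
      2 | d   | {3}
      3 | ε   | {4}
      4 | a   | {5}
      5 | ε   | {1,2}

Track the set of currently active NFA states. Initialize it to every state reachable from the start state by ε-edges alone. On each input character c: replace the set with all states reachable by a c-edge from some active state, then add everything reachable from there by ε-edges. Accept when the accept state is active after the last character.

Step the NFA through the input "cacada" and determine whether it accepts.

initial (ε-close {0}): {0,1,2}
'c' @ 1: {3,4}
'a' @ 2: {1,2,5}  [accepting]
'c' @ 3: {3,4}
'a' @ 4: {1,2,5}  [accepting]
'd' @ 5: {3,4}
'a' @ 6: {1,2,5}  [accepting]
end set {1,2,5} — state 1 in

Answer: ACCEPT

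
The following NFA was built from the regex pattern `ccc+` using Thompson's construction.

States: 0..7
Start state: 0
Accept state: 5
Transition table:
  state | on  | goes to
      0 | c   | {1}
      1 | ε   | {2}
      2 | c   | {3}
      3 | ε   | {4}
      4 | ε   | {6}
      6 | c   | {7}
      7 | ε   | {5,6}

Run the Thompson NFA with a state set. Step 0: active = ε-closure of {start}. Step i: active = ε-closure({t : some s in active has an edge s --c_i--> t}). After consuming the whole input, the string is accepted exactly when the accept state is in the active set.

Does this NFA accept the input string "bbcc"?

initial (ε-close {0}): {0}
'b' @ 1: {}  — dead — no transitions
rest 'bcc' ignored (set empty)
after full input: {}  (accept=5 not in)

Answer: REJECT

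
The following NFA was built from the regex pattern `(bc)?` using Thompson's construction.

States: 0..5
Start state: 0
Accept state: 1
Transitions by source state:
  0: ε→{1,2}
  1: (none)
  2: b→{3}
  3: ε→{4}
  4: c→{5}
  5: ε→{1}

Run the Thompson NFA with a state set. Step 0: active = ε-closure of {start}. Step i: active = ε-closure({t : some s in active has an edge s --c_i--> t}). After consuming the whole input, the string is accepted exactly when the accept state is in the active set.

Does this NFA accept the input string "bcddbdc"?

S₀ = ε-closure({0}) = {0,1,2}
'b' @ 1: {3,4}
'c' @ 2: {1,5}  [accepting]
'd' @ 3: {}  — state set empty
rest 'dbdc' ignored (set empty)
end set {} — state 1 not in

Answer: REJECT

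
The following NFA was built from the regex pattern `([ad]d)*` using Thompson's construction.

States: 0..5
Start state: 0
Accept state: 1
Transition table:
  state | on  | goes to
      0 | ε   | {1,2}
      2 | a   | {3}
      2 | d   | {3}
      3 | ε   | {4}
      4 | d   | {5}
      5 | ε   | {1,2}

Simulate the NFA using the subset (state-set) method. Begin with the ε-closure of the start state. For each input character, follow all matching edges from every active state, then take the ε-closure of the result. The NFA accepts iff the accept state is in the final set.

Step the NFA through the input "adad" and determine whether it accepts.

Answer: ACCEPT

Derivation:
initial (ε-close {0}): {0,1,2}
'a' @ 1: {3,4}
'd' @ 2: {1,2,5}  [accepting]
'a' @ 3: {3,4}
'd' @ 4: {1,2,5}  [accepting]
final: {1,2,5}; accept 1 in set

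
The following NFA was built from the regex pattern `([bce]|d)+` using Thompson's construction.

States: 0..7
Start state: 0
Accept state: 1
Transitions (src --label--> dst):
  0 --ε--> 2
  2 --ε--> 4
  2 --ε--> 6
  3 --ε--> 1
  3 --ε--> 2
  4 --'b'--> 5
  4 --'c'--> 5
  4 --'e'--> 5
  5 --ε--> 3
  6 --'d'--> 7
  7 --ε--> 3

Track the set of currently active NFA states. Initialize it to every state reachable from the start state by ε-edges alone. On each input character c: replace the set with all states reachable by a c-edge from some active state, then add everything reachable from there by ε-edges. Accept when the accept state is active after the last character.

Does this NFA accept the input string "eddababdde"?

start: ε-closure({0}) = {0,2,4,6}
'e' @ 1: {1,2,3,4,5,6}  (accept∈set)
'd' @ 2: {1,2,3,4,6,7}  (accept∈set)
'd' @ 3: {1,2,3,4,6,7}  (accept∈set)
'a' @ 4: {}  — no active states
rest 'babdde' ignored (set empty)
end set {} — state 1 not in

Answer: REJECT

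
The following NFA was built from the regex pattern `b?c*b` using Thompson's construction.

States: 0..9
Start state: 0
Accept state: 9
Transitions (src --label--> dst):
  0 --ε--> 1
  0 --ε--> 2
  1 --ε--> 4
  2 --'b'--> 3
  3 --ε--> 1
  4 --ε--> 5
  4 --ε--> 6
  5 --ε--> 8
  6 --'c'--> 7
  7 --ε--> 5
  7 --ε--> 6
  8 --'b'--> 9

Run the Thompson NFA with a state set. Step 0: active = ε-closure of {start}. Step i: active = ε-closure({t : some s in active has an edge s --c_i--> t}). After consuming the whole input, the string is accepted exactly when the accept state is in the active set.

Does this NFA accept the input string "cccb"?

Answer: ACCEPT

Steps:
start: ε-closure({0}) = {0,1,2,4,5,6,8}
'c' @ 1: {5,6,7,8}
'c' @ 2: {5,6,7,8}
'c' @ 3: {5,6,7,8}
'b' @ 4: {9}  (accept∈set)
end set {9} — state 9 in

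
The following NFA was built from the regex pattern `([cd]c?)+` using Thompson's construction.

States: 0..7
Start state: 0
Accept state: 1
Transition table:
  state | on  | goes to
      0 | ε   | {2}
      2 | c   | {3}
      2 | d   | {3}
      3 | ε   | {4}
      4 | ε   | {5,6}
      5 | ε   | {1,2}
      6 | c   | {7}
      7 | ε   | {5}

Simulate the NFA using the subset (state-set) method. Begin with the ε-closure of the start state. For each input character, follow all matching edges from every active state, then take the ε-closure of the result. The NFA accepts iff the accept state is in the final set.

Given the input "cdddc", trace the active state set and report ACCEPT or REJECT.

Answer: ACCEPT

Steps:
initial (ε-close {0}): {0,2}
'c' @ 1: {1,2,3,4,5,6}  ✓accept
'd' @ 2: {1,2,3,4,5,6}  ✓accept
'd' @ 3: {1,2,3,4,5,6}  ✓accept
'd' @ 4: {1,2,3,4,5,6}  ✓accept
'c' @ 5: {1,2,3,4,5,6,7}  ✓accept
final: {1,2,3,4,5,6,7}; accept 1 in set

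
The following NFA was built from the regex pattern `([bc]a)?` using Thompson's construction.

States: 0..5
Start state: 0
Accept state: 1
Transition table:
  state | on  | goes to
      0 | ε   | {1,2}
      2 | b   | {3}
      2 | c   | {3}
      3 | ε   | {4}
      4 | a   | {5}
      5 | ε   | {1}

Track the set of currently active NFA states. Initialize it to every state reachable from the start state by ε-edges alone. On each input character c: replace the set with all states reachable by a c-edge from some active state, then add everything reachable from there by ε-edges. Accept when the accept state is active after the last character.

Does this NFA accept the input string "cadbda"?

initial (ε-close {0}): {0,1,2}
'c' @ 1: {3,4}
'a' @ 2: {1,5}  [accepting]
'd' @ 3: {}  — dead — no transitions
rest 'bda' ignored (set empty)
end set {} — state 1 not in

Answer: REJECT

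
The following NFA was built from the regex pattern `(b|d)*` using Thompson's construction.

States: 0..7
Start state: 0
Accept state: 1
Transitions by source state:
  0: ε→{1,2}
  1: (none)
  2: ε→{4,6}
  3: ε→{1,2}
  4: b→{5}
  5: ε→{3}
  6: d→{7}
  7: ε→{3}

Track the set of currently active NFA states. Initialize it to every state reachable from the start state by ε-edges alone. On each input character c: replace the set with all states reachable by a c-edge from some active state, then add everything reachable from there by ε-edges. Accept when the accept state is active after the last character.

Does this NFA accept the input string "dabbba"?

Answer: REJECT

Trace:
start: ε-closure({0}) = {0,1,2,4,6}
'd' @ 1: {1,2,3,4,6,7}  ✓accept
'a' @ 2: {}  — state set empty
rest 'bbba' ignored (set empty)
end set {} — state 1 not in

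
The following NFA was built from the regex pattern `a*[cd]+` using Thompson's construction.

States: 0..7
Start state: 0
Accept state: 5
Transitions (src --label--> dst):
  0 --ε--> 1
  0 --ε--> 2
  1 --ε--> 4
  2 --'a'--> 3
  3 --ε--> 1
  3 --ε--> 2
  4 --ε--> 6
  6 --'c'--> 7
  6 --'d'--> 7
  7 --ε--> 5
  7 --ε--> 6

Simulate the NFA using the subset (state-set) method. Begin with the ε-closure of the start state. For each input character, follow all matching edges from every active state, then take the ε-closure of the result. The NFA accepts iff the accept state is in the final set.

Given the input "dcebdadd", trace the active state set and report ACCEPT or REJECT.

Answer: REJECT

Steps:
start: ε-closure({0}) = {0,1,2,4,6}
'd' @ 1: {5,6,7}  ✓accept
'c' @ 2: {5,6,7}  ✓accept
'e' @ 3: {}  — dead — no transitions
rest 'bdadd' ignored (set empty)
end set {} — state 5 not in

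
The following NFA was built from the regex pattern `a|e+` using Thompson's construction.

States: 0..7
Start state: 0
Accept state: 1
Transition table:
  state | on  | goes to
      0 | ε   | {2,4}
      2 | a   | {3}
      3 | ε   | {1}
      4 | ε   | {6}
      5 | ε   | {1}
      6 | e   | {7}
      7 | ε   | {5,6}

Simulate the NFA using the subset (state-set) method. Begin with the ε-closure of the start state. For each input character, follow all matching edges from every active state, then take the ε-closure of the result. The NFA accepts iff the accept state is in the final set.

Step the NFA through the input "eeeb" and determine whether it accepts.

S₀ = ε-closure({0}) = {0,2,4,6}
'e' @ 1: {1,5,6,7}  [accepting]
'e' @ 2: {1,5,6,7}  [accepting]
'e' @ 3: {1,5,6,7}  [accepting]
'b' @ 4: {}  — dead — no transitions
final: {}; accept 1 not in set

Answer: REJECT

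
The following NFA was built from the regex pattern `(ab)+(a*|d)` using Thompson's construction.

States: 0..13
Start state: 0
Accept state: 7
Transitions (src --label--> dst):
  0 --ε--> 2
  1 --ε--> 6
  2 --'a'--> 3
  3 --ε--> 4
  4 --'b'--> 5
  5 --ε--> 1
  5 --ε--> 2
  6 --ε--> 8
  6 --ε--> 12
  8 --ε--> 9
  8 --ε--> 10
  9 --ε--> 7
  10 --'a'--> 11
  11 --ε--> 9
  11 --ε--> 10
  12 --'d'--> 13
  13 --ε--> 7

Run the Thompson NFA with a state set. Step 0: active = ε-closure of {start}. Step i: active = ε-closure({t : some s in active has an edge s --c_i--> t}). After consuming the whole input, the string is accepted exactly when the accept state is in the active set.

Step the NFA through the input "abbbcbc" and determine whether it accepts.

initial (ε-close {0}): {0,2}
'a' @ 1: {3,4}
'b' @ 2: {1,2,5,6,7,8,9,10,12}  (accept∈set)
'b' @ 3: {}  — no active states
rest 'bcbc' ignored (set empty)
final: {}; accept 7 not in set

Answer: REJECT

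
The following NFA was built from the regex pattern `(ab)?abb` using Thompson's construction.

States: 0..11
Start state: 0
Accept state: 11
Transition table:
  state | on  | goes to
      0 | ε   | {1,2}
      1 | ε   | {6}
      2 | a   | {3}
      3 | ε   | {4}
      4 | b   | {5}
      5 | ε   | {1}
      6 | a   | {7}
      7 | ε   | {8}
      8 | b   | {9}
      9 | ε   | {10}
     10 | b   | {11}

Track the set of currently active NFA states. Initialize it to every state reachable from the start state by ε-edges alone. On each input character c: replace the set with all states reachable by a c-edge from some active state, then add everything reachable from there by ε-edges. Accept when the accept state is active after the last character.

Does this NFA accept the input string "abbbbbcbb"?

Answer: REJECT

Derivation:
S₀ = ε-closure({0}) = {0,1,2,6}
'a' @ 1: {3,4,7,8}
'b' @ 2: {1,5,6,9,10}
'b' @ 3: {11}  ✓accept
'b' @ 4: {}  — no active states
rest 'bbcbb' ignored (set empty)
end set {} — state 11 not in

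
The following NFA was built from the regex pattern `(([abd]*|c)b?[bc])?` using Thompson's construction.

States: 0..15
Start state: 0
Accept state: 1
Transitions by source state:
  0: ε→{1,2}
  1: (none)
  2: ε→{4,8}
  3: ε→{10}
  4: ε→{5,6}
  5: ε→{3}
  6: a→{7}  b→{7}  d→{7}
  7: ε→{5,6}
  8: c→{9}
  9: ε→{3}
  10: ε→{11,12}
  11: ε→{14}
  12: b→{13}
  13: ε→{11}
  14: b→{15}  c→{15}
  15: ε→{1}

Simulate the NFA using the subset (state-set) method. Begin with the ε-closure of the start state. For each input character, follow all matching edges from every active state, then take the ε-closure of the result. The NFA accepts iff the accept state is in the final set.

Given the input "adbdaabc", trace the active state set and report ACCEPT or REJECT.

start: ε-closure({0}) = {0,1,2,3,4,5,6,8,10,11,12,14}
'a' @ 1: {3,5,6,7,10,11,12,14}
'd' @ 2: {3,5,6,7,10,11,12,14}
'b' @ 3: {1,3,5,6,7,10,11,12,13,14,15}  ✓accept
'd' @ 4: {3,5,6,7,10,11,12,14}
'a' @ 5: {3,5,6,7,10,11,12,14}
'a' @ 6: {3,5,6,7,10,11,12,14}
'b' @ 7: {1,3,5,6,7,10,11,12,13,14,15}  ✓accept
'c' @ 8: {1,15}  ✓accept
final: {1,15}; accept 1 in set

Answer: ACCEPT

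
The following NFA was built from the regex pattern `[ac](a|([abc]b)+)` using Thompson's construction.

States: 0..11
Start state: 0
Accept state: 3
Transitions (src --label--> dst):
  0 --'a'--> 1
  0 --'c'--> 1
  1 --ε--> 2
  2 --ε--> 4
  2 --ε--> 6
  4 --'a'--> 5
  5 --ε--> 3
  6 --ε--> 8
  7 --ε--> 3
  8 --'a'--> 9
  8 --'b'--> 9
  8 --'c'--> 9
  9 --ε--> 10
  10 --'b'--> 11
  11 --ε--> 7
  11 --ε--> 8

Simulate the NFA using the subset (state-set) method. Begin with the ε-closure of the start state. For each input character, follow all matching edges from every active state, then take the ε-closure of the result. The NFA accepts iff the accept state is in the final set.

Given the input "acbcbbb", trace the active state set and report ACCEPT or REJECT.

Answer: ACCEPT

Trace:
start: ε-closure({0}) = {0}
'a' @ 1: {1,2,4,6,8}
'c' @ 2: {9,10}
'b' @ 3: {3,7,8,11}  [accepting]
'c' @ 4: {9,10}
'b' @ 5: {3,7,8,11}  [accepting]
'b' @ 6: {9,10}
'b' @ 7: {3,7,8,11}  [accepting]
end set {3,7,8,11} — state 3 in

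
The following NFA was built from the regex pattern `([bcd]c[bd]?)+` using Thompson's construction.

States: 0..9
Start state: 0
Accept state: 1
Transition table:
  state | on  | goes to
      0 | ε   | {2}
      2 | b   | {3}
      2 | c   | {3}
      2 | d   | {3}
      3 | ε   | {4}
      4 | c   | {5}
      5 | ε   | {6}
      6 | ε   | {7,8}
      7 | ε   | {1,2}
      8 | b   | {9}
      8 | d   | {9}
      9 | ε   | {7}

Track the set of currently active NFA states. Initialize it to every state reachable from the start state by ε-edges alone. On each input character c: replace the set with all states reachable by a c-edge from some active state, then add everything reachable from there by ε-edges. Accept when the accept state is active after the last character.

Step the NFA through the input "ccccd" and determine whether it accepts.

start: ε-closure({0}) = {0,2}
'c' @ 1: {3,4}
'c' @ 2: {1,2,5,6,7,8}  [accepting]
'c' @ 3: {3,4}
'c' @ 4: {1,2,5,6,7,8}  [accepting]
'd' @ 5: {1,2,3,4,7,9}  [accepting]
final: {1,2,3,4,7,9}; accept 1 in set

Answer: ACCEPT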